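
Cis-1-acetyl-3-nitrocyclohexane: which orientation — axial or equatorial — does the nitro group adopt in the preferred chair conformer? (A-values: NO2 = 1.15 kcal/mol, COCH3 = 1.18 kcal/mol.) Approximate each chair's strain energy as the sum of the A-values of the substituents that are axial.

C1 and C3 have the same parity, so for the cis isomer the two substituents are e,e in one chair and a,a in the other.
Chair I (nitro axial, acetyl axial): E = 2.33 kcal/mol.
Chair II (nitro equatorial, acetyl equatorial): E = 0.00 kcal/mol.
Chair II is the more stable (lower-energy) conformer, and in that chair the nitro group is equatorial.

equatorial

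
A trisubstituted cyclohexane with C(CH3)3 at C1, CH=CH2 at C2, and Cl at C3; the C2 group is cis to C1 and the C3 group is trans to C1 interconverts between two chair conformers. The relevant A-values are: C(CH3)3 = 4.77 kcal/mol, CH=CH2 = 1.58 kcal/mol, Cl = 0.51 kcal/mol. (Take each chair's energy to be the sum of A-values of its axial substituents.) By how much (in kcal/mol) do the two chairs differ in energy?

Chair I (tert-butyl axial, vinyl equatorial, chloro equatorial): E = 4.77 kcal/mol.
Chair II (tert-butyl equatorial, vinyl axial, chloro axial): E = 2.09 kcal/mol.
ΔE = 4.77 − 2.09 = 2.68 kcal/mol; chair II is more stable.

2.68 kcal/mol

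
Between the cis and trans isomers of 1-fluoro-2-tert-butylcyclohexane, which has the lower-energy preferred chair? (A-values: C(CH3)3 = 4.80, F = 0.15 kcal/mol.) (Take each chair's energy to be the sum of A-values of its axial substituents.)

At 1,2 positions (parity opposite): cis → (a,e or e,a); trans → (e,e or a,a).
Best chair for cis: E = 0.15 kcal/mol; best chair for trans: E = 0.00 kcal/mol.
The trans isomer is lower by 0.15 kcal/mol.

trans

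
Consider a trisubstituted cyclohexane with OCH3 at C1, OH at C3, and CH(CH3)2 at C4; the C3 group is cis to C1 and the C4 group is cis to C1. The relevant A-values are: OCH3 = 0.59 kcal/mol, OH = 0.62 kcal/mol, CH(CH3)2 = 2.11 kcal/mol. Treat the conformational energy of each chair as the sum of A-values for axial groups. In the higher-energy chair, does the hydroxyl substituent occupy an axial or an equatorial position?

equatorial

Chair I (methoxy axial, hydroxyl axial, isopropyl equatorial): E = 1.21 kcal/mol.
Chair II (methoxy equatorial, hydroxyl equatorial, isopropyl axial): E = 2.11 kcal/mol.
Chair II is the less stable (higher-energy) conformer, and in that chair the hydroxyl group is equatorial.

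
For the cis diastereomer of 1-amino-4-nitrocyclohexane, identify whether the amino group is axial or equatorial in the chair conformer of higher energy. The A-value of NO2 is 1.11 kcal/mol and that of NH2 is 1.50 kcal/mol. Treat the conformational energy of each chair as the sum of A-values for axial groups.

C1 and C4 have opposite parity, so for the cis isomer the two substituents are one axial and one equatorial in each chair.
Chair I (nitro axial, amino equatorial): E = 1.11 kcal/mol.
Chair II (nitro equatorial, amino axial): E = 1.50 kcal/mol.
Chair II is the less stable (higher-energy) conformer, and in that chair the amino group is axial.

axial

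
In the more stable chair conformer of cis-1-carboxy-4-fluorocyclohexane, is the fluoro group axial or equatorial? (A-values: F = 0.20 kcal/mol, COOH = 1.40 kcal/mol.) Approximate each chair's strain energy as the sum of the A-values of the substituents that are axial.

C1 and C4 have opposite parity, so for the cis isomer the two substituents are one axial and one equatorial in each chair.
Chair I (fluoro axial, carboxyl equatorial): E = 0.20 kcal/mol.
Chair II (fluoro equatorial, carboxyl axial): E = 1.40 kcal/mol.
Chair I is the more stable (lower-energy) conformer, and in that chair the fluoro group is axial.

axial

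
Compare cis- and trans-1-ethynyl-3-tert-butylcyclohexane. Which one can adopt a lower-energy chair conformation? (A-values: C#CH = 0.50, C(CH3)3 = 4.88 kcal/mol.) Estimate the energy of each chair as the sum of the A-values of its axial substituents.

At 1,3 positions (parity same): cis → (e,e or a,a); trans → (a,e or e,a).
Best chair for cis: E = 0.00 kcal/mol; best chair for trans: E = 0.50 kcal/mol.
The cis isomer is lower by 0.50 kcal/mol.

cis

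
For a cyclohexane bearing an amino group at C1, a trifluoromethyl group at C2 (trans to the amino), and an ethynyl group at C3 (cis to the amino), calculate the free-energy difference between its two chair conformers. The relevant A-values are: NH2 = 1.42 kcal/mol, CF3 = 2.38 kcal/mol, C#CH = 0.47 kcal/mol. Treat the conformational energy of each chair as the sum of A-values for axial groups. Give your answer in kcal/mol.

Chair I (amino axial, trifluoromethyl axial, ethynyl axial): E = 4.27 kcal/mol.
Chair II (amino equatorial, trifluoromethyl equatorial, ethynyl equatorial): E = 0.00 kcal/mol.
ΔE = 4.27 − 0.00 = 4.27 kcal/mol; chair II is more stable.

4.27 kcal/mol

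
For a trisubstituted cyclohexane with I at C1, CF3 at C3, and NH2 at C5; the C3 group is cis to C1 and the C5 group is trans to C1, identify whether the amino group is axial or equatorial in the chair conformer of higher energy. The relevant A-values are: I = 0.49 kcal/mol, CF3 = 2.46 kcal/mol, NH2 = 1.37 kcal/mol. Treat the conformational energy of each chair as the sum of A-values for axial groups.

Chair I (iodo axial, trifluoromethyl axial, amino equatorial): E = 2.95 kcal/mol.
Chair II (iodo equatorial, trifluoromethyl equatorial, amino axial): E = 1.37 kcal/mol.
Chair I is the less stable (higher-energy) conformer, and in that chair the amino group is equatorial.

equatorial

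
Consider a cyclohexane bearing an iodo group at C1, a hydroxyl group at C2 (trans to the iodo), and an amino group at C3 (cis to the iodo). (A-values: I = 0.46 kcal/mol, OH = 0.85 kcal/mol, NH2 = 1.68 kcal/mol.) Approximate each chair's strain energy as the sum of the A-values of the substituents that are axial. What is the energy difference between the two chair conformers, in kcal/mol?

Chair I (iodo axial, hydroxyl axial, amino axial): E = 2.99 kcal/mol.
Chair II (iodo equatorial, hydroxyl equatorial, amino equatorial): E = 0.00 kcal/mol.
ΔE = 2.99 − 0.00 = 2.99 kcal/mol; chair II is more stable.

2.99 kcal/mol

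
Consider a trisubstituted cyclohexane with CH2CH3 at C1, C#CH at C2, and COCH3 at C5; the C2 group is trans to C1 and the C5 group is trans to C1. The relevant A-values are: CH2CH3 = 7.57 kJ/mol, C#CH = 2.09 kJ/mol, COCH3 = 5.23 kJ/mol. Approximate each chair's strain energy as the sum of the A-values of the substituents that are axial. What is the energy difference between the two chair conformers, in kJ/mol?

Chair I (ethyl axial, ethynyl axial, acetyl equatorial): E = 9.66 kJ/mol.
Chair II (ethyl equatorial, ethynyl equatorial, acetyl axial): E = 5.23 kJ/mol.
ΔE = 9.66 − 5.23 = 4.43 kJ/mol; chair II is more stable.

4.43 kJ/mol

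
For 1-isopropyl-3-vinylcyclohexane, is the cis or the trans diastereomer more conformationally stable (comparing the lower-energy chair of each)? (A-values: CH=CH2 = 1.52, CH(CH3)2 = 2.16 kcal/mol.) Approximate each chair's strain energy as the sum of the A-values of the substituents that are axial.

At 1,3 positions (parity same): cis → (e,e or a,a); trans → (a,e or e,a).
Best chair for cis: E = 0.00 kcal/mol; best chair for trans: E = 1.52 kcal/mol.
The cis isomer is lower by 1.52 kcal/mol.

cis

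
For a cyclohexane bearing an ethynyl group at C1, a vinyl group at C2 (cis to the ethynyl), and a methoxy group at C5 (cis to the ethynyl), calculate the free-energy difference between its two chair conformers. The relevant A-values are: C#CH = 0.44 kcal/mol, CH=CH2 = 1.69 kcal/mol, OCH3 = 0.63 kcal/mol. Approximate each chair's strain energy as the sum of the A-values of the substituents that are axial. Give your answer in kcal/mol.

Chair I (ethynyl axial, vinyl equatorial, methoxy axial): E = 1.07 kcal/mol.
Chair II (ethynyl equatorial, vinyl axial, methoxy equatorial): E = 1.69 kcal/mol.
ΔE = 1.69 − 1.07 = 0.62 kcal/mol; chair I is more stable.

0.62 kcal/mol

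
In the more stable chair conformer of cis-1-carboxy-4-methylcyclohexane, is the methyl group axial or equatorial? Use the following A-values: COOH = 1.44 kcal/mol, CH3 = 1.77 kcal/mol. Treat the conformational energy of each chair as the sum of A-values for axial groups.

equatorial

C1 and C4 have opposite parity, so for the cis isomer the two substituents are one axial and one equatorial in each chair.
Chair I (carboxyl axial, methyl equatorial): E = 1.44 kcal/mol.
Chair II (carboxyl equatorial, methyl axial): E = 1.77 kcal/mol.
Chair I is the more stable (lower-energy) conformer, and in that chair the methyl group is equatorial.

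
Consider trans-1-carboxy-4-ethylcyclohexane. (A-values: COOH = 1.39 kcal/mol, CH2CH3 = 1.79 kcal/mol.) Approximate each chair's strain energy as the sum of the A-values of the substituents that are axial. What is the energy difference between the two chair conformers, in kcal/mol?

C1 and C4 have opposite parity, so for the trans isomer the two substituents are e,e in one chair and a,a in the other.
Chair I (carboxyl axial, ethyl axial): E = 3.18 kcal/mol.
Chair II (carboxyl equatorial, ethyl equatorial): E = 0.00 kcal/mol.
ΔE = 3.18 − 0.00 = 3.18 kcal/mol; chair II is more stable.

3.18 kcal/mol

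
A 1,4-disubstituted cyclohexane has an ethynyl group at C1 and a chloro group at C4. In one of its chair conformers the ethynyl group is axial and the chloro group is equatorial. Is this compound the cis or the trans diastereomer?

cis

C1 and C4 have opposite parity, so their axial bonds point in opposite directions.
With opposite-parity carbons, two substituents on the same face are one axial and one equatorial; opposite faces give both axial or both equatorial.
Here the groups are axial/equatorial → same face → cis.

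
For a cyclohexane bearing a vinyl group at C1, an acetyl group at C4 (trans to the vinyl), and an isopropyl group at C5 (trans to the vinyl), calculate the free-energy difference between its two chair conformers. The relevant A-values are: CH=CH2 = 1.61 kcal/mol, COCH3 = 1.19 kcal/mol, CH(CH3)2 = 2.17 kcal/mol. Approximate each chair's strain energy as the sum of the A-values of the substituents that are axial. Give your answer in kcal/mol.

Chair I (vinyl axial, acetyl axial, isopropyl equatorial): E = 2.80 kcal/mol.
Chair II (vinyl equatorial, acetyl equatorial, isopropyl axial): E = 2.17 kcal/mol.
ΔE = 2.80 − 2.17 = 0.63 kcal/mol; chair II is more stable.

0.63 kcal/mol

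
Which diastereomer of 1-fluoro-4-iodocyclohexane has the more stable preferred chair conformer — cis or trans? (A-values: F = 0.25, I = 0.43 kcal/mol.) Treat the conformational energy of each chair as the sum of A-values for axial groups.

trans

At 1,4 positions (parity opposite): cis → (a,e or e,a); trans → (e,e or a,a).
Best chair for cis: E = 0.25 kcal/mol; best chair for trans: E = 0.00 kcal/mol.
The trans isomer is lower by 0.25 kcal/mol.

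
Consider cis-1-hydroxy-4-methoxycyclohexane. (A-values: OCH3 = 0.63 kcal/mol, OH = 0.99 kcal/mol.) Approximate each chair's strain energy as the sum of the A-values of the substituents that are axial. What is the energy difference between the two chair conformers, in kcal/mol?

0.36 kcal/mol

C1 and C4 have opposite parity, so for the cis isomer the two substituents are one axial and one equatorial in each chair.
Chair I (methoxy axial, hydroxyl equatorial): E = 0.63 kcal/mol.
Chair II (methoxy equatorial, hydroxyl axial): E = 0.99 kcal/mol.
ΔE = 0.99 − 0.63 = 0.36 kcal/mol; chair I is more stable.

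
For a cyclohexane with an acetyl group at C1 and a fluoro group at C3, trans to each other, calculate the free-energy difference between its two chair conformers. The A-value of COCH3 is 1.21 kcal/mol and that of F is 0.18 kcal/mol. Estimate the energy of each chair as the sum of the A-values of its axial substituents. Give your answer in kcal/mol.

1.03 kcal/mol

C1 and C3 have the same parity, so for the trans isomer the two substituents are one axial and one equatorial in each chair.
Chair I (acetyl axial, fluoro equatorial): E = 1.21 kcal/mol.
Chair II (acetyl equatorial, fluoro axial): E = 0.18 kcal/mol.
ΔE = 1.21 − 0.18 = 1.03 kcal/mol; chair II is more stable.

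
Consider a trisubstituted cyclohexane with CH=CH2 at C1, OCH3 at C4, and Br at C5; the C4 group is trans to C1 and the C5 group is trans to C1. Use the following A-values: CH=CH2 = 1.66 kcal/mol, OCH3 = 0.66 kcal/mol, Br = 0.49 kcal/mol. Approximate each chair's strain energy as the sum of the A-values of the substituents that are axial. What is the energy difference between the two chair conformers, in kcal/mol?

Chair I (vinyl axial, methoxy axial, bromo equatorial): E = 2.32 kcal/mol.
Chair II (vinyl equatorial, methoxy equatorial, bromo axial): E = 0.49 kcal/mol.
ΔE = 2.32 − 0.49 = 1.83 kcal/mol; chair II is more stable.

1.83 kcal/mol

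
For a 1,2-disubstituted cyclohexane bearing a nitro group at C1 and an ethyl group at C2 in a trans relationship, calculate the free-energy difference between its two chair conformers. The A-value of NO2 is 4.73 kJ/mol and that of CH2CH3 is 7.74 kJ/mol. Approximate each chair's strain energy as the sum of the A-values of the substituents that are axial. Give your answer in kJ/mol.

C1 and C2 have opposite parity, so for the trans isomer the two substituents are e,e in one chair and a,a in the other.
Chair I (nitro axial, ethyl axial): E = 12.47 kJ/mol.
Chair II (nitro equatorial, ethyl equatorial): E = 0.00 kJ/mol.
ΔE = 12.47 − 0.00 = 12.47 kJ/mol; chair II is more stable.

12.47 kJ/mol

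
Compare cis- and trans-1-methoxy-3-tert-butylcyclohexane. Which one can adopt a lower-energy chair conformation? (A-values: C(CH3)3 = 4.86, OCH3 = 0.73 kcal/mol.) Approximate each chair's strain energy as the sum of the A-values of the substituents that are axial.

At 1,3 positions (parity same): cis → (e,e or a,a); trans → (a,e or e,a).
Best chair for cis: E = 0.00 kcal/mol; best chair for trans: E = 0.73 kcal/mol.
The cis isomer is lower by 0.73 kcal/mol.

cis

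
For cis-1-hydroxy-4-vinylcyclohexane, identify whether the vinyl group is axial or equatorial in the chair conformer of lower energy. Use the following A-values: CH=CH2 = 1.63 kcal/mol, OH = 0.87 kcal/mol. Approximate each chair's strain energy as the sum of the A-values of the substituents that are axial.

equatorial

C1 and C4 have opposite parity, so for the cis isomer the two substituents are one axial and one equatorial in each chair.
Chair I (vinyl axial, hydroxyl equatorial): E = 1.63 kcal/mol.
Chair II (vinyl equatorial, hydroxyl axial): E = 0.87 kcal/mol.
Chair II is the more stable (lower-energy) conformer, and in that chair the vinyl group is equatorial.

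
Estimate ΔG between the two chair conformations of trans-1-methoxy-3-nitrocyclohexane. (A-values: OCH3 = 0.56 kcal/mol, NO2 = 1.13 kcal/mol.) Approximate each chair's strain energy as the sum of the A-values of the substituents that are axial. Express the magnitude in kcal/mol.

C1 and C3 have the same parity, so for the trans isomer the two substituents are one axial and one equatorial in each chair.
Chair I (methoxy axial, nitro equatorial): E = 0.56 kcal/mol.
Chair II (methoxy equatorial, nitro axial): E = 1.13 kcal/mol.
ΔE = 1.13 − 0.56 = 0.57 kcal/mol; chair I is more stable.

0.57 kcal/mol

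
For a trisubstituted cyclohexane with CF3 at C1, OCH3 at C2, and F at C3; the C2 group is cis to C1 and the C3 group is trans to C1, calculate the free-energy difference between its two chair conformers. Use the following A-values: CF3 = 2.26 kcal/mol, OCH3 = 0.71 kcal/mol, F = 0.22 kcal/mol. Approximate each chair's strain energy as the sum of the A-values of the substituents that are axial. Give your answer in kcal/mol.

1.33 kcal/mol

Chair I (trifluoromethyl axial, methoxy equatorial, fluoro equatorial): E = 2.26 kcal/mol.
Chair II (trifluoromethyl equatorial, methoxy axial, fluoro axial): E = 0.93 kcal/mol.
ΔE = 2.26 − 0.93 = 1.33 kcal/mol; chair II is more stable.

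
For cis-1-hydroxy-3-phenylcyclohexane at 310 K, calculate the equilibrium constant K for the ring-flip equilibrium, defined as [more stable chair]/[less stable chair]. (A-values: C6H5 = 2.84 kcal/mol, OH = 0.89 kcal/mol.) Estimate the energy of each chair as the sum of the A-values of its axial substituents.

C1 and C3 have the same parity, so for the cis isomer the two substituents are e,e in one chair and a,a in the other.
Chair I (phenyl axial, hydroxyl axial): E = 3.73 kcal/mol; chair II (phenyl equatorial, hydroxyl equatorial): E = 0.00 kcal/mol.
ΔG = 3.73 kcal/mol between the two chairs.
K = exp(ΔG/RT) with R = 1.987×10⁻³ kcal mol⁻¹ K⁻¹ and T = 310 K gives K ≈ 426.

K ≈ 426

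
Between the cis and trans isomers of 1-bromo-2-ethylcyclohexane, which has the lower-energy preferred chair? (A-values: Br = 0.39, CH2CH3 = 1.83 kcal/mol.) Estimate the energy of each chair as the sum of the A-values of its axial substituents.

At 1,2 positions (parity opposite): cis → (a,e or e,a); trans → (e,e or a,a).
Best chair for cis: E = 0.39 kcal/mol; best chair for trans: E = 0.00 kcal/mol.
The trans isomer is lower by 0.39 kcal/mol.

trans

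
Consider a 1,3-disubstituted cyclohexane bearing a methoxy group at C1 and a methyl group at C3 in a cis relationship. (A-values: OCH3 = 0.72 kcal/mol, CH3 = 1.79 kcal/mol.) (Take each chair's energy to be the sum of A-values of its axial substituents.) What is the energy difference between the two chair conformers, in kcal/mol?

C1 and C3 have the same parity, so for the cis isomer the two substituents are e,e in one chair and a,a in the other.
Chair I (methoxy axial, methyl axial): E = 2.51 kcal/mol.
Chair II (methoxy equatorial, methyl equatorial): E = 0.00 kcal/mol.
ΔE = 2.51 − 0.00 = 2.51 kcal/mol; chair II is more stable.

2.51 kcal/mol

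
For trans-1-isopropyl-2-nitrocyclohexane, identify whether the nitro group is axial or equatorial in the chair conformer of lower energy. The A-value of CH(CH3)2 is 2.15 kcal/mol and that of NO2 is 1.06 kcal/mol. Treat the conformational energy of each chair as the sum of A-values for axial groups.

C1 and C2 have opposite parity, so for the trans isomer the two substituents are e,e in one chair and a,a in the other.
Chair I (isopropyl axial, nitro axial): E = 3.21 kcal/mol.
Chair II (isopropyl equatorial, nitro equatorial): E = 0.00 kcal/mol.
Chair II is the more stable (lower-energy) conformer, and in that chair the nitro group is equatorial.

equatorial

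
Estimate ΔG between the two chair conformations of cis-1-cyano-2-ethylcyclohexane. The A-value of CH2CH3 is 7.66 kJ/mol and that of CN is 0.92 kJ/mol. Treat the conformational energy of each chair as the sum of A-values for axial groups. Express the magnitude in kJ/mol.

6.74 kJ/mol

C1 and C2 have opposite parity, so for the cis isomer the two substituents are one axial and one equatorial in each chair.
Chair I (ethyl axial, cyano equatorial): E = 7.66 kJ/mol.
Chair II (ethyl equatorial, cyano axial): E = 0.92 kJ/mol.
ΔE = 7.66 − 0.92 = 6.74 kJ/mol; chair II is more stable.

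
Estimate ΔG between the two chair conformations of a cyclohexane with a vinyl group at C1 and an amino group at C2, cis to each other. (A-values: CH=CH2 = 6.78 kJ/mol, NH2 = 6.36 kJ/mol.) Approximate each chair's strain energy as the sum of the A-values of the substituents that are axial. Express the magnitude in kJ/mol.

0.42 kJ/mol

C1 and C2 have opposite parity, so for the cis isomer the two substituents are one axial and one equatorial in each chair.
Chair I (vinyl axial, amino equatorial): E = 6.78 kJ/mol.
Chair II (vinyl equatorial, amino axial): E = 6.36 kJ/mol.
ΔE = 6.78 − 6.36 = 0.42 kJ/mol; chair II is more stable.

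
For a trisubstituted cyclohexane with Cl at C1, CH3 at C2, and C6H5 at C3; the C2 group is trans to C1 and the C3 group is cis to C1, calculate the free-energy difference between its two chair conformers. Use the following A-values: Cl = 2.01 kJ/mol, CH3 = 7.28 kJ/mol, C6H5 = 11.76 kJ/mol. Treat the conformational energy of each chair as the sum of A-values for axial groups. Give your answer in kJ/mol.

21.05 kJ/mol

Chair I (chloro axial, methyl axial, phenyl axial): E = 21.05 kJ/mol.
Chair II (chloro equatorial, methyl equatorial, phenyl equatorial): E = 0.00 kJ/mol.
ΔE = 21.05 − 0.00 = 21.05 kJ/mol; chair II is more stable.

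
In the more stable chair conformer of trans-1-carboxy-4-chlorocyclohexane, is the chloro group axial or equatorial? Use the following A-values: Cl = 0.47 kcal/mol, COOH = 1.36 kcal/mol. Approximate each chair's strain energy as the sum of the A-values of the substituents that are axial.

equatorial

C1 and C4 have opposite parity, so for the trans isomer the two substituents are e,e in one chair and a,a in the other.
Chair I (chloro axial, carboxyl axial): E = 1.83 kcal/mol.
Chair II (chloro equatorial, carboxyl equatorial): E = 0.00 kcal/mol.
Chair II is the more stable (lower-energy) conformer, and in that chair the chloro group is equatorial.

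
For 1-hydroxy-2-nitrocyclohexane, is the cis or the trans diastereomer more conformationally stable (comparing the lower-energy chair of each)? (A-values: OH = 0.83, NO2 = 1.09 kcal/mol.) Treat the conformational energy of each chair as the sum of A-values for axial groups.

At 1,2 positions (parity opposite): cis → (a,e or e,a); trans → (e,e or a,a).
Best chair for cis: E = 0.83 kcal/mol; best chair for trans: E = 0.00 kcal/mol.
The trans isomer is lower by 0.83 kcal/mol.

trans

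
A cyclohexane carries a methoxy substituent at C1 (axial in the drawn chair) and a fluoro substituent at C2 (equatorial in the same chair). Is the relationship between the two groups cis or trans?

C1 and C2 have opposite parity, so their axial bonds point in opposite directions.
With opposite-parity carbons, two substituents on the same face are one axial and one equatorial; opposite faces give both axial or both equatorial.
Here the groups are axial/equatorial → same face → cis.

cis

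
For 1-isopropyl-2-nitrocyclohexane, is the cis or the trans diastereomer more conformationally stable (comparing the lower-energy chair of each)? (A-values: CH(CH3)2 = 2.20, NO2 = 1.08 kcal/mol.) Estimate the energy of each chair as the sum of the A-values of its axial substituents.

At 1,2 positions (parity opposite): cis → (a,e or e,a); trans → (e,e or a,a).
Best chair for cis: E = 1.08 kcal/mol; best chair for trans: E = 0.00 kcal/mol.
The trans isomer is lower by 1.08 kcal/mol.

trans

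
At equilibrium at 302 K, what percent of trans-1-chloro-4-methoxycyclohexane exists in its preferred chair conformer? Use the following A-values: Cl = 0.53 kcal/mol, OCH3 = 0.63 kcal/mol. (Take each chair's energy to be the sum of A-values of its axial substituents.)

C1 and C4 have opposite parity, so for the trans isomer the two substituents are e,e in one chair and a,a in the other.
Chair I (chloro axial, methoxy axial): E = 1.16 kcal/mol; chair II (chloro equatorial, methoxy equatorial): E = 0.00 kcal/mol.
ΔG = 1.16 kcal/mol between the two chairs.
K = exp(ΔG/RT) with R = 1.987×10⁻³ kcal mol⁻¹ K⁻¹ and T = 302 K gives K ≈ 6.91.
Fraction in the lower-energy chair = K/(K+1) = 87.4%.

87.4%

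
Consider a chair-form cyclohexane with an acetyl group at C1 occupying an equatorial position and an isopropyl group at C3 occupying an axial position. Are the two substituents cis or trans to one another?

C1 and C3 have the same parity, so their axial bonds point in the same direction.
With same-parity carbons, two substituents on the same face are both axial or both equatorial; opposite faces give one of each.
Here the groups are equatorial/axial → opposite face → trans.

trans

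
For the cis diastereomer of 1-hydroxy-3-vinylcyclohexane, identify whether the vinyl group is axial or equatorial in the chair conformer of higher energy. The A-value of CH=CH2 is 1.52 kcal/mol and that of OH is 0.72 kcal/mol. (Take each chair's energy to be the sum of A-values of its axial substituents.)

C1 and C3 have the same parity, so for the cis isomer the two substituents are e,e in one chair and a,a in the other.
Chair I (vinyl axial, hydroxyl axial): E = 2.24 kcal/mol.
Chair II (vinyl equatorial, hydroxyl equatorial): E = 0.00 kcal/mol.
Chair I is the less stable (higher-energy) conformer, and in that chair the vinyl group is axial.

axial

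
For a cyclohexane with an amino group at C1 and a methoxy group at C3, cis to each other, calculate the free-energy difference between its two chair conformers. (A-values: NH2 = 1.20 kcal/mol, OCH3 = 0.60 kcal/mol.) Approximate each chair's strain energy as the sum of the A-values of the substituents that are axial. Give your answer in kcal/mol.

1.80 kcal/mol

C1 and C3 have the same parity, so for the cis isomer the two substituents are e,e in one chair and a,a in the other.
Chair I (amino axial, methoxy axial): E = 1.80 kcal/mol.
Chair II (amino equatorial, methoxy equatorial): E = 0.00 kcal/mol.
ΔE = 1.80 − 0.00 = 1.80 kcal/mol; chair II is more stable.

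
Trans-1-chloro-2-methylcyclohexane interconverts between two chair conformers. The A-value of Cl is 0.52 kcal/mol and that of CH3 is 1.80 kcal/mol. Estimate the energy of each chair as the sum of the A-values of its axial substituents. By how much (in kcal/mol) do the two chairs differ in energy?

2.32 kcal/mol

C1 and C2 have opposite parity, so for the trans isomer the two substituents are e,e in one chair and a,a in the other.
Chair I (chloro axial, methyl axial): E = 2.32 kcal/mol.
Chair II (chloro equatorial, methyl equatorial): E = 0.00 kcal/mol.
ΔE = 2.32 − 0.00 = 2.32 kcal/mol; chair II is more stable.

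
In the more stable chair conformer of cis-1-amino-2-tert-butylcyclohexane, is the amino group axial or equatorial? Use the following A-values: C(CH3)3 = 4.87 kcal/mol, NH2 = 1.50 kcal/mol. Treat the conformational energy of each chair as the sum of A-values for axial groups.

C1 and C2 have opposite parity, so for the cis isomer the two substituents are one axial and one equatorial in each chair.
Chair I (tert-butyl axial, amino equatorial): E = 4.87 kcal/mol.
Chair II (tert-butyl equatorial, amino axial): E = 1.50 kcal/mol.
Chair II is the more stable (lower-energy) conformer, and in that chair the amino group is axial.

axial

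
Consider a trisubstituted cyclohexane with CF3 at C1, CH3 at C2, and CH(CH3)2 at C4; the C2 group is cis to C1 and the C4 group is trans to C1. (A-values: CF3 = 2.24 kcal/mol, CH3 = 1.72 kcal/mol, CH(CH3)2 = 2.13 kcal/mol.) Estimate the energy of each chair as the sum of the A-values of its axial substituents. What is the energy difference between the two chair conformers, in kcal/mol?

2.65 kcal/mol

Chair I (trifluoromethyl axial, methyl equatorial, isopropyl axial): E = 4.37 kcal/mol.
Chair II (trifluoromethyl equatorial, methyl axial, isopropyl equatorial): E = 1.72 kcal/mol.
ΔE = 4.37 − 1.72 = 2.65 kcal/mol; chair II is more stable.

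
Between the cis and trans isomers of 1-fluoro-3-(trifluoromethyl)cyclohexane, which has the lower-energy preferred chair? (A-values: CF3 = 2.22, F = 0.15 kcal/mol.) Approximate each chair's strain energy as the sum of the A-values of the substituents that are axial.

cis

At 1,3 positions (parity same): cis → (e,e or a,a); trans → (a,e or e,a).
Best chair for cis: E = 0.00 kcal/mol; best chair for trans: E = 0.15 kcal/mol.
The cis isomer is lower by 0.15 kcal/mol.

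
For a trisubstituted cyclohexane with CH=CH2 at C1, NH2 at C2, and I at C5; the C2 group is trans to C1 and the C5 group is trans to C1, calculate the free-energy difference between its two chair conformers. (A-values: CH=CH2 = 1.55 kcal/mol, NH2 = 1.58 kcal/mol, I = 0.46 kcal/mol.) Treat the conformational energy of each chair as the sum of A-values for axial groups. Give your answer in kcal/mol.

Chair I (vinyl axial, amino axial, iodo equatorial): E = 3.13 kcal/mol.
Chair II (vinyl equatorial, amino equatorial, iodo axial): E = 0.46 kcal/mol.
ΔE = 3.13 − 0.46 = 2.67 kcal/mol; chair II is more stable.

2.67 kcal/mol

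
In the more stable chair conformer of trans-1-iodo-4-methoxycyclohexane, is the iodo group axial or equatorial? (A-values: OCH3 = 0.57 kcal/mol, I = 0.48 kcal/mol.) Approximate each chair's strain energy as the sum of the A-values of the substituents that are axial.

equatorial

C1 and C4 have opposite parity, so for the trans isomer the two substituents are e,e in one chair and a,a in the other.
Chair I (methoxy axial, iodo axial): E = 1.05 kcal/mol.
Chair II (methoxy equatorial, iodo equatorial): E = 0.00 kcal/mol.
Chair II is the more stable (lower-energy) conformer, and in that chair the iodo group is equatorial.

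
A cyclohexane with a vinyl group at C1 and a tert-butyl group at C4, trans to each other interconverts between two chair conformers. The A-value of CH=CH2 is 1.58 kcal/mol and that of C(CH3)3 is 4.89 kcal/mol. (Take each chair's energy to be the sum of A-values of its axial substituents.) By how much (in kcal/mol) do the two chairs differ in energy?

C1 and C4 have opposite parity, so for the trans isomer the two substituents are e,e in one chair and a,a in the other.
Chair I (vinyl axial, tert-butyl axial): E = 6.47 kcal/mol.
Chair II (vinyl equatorial, tert-butyl equatorial): E = 0.00 kcal/mol.
ΔE = 6.47 − 0.00 = 6.47 kcal/mol; chair II is more stable.

6.47 kcal/mol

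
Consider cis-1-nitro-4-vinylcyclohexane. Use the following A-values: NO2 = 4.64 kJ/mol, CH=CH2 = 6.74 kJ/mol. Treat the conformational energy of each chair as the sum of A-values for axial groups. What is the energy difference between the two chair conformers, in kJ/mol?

2.10 kJ/mol

C1 and C4 have opposite parity, so for the cis isomer the two substituents are one axial and one equatorial in each chair.
Chair I (nitro axial, vinyl equatorial): E = 4.64 kJ/mol.
Chair II (nitro equatorial, vinyl axial): E = 6.74 kJ/mol.
ΔE = 6.74 − 4.64 = 2.10 kJ/mol; chair I is more stable.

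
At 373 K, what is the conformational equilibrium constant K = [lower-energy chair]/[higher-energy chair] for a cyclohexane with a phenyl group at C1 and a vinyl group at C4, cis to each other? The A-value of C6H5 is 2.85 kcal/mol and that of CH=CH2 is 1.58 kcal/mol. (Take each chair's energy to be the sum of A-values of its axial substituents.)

K ≈ 5.55

C1 and C4 have opposite parity, so for the cis isomer the two substituents are one axial and one equatorial in each chair.
Chair I (phenyl axial, vinyl equatorial): E = 2.85 kcal/mol; chair II (phenyl equatorial, vinyl axial): E = 1.58 kcal/mol.
ΔG = 1.27 kcal/mol between the two chairs.
K = exp(ΔG/RT) with R = 1.987×10⁻³ kcal mol⁻¹ K⁻¹ and T = 373 K gives K ≈ 5.55.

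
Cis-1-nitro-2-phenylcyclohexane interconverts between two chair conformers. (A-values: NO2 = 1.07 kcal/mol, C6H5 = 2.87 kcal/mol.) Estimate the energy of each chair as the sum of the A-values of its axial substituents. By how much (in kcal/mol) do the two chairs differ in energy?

C1 and C2 have opposite parity, so for the cis isomer the two substituents are one axial and one equatorial in each chair.
Chair I (nitro axial, phenyl equatorial): E = 1.07 kcal/mol.
Chair II (nitro equatorial, phenyl axial): E = 2.87 kcal/mol.
ΔE = 2.87 − 1.07 = 1.80 kcal/mol; chair I is more stable.

1.80 kcal/mol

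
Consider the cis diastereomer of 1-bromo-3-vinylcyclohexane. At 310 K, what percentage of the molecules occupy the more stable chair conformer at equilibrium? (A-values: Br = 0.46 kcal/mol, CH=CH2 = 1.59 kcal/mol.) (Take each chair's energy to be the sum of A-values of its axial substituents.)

96.5%

C1 and C3 have the same parity, so for the cis isomer the two substituents are e,e in one chair and a,a in the other.
Chair I (bromo axial, vinyl axial): E = 2.05 kcal/mol; chair II (bromo equatorial, vinyl equatorial): E = 0.00 kcal/mol.
ΔG = 2.05 kcal/mol between the two chairs.
K = exp(ΔG/RT) with R = 1.987×10⁻³ kcal mol⁻¹ K⁻¹ and T = 310 K gives K ≈ 27.9.
Fraction in the lower-energy chair = K/(K+1) = 96.5%.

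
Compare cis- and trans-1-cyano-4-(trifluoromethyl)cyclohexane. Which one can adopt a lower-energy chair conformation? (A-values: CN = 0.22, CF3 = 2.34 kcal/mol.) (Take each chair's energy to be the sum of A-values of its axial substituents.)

At 1,4 positions (parity opposite): cis → (a,e or e,a); trans → (e,e or a,a).
Best chair for cis: E = 0.22 kcal/mol; best chair for trans: E = 0.00 kcal/mol.
The trans isomer is lower by 0.22 kcal/mol.

trans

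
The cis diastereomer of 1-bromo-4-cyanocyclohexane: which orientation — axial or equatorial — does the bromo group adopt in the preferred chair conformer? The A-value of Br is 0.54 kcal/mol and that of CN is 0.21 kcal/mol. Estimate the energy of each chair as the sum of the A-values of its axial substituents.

equatorial

C1 and C4 have opposite parity, so for the cis isomer the two substituents are one axial and one equatorial in each chair.
Chair I (bromo axial, cyano equatorial): E = 0.54 kcal/mol.
Chair II (bromo equatorial, cyano axial): E = 0.21 kcal/mol.
Chair II is the more stable (lower-energy) conformer, and in that chair the bromo group is equatorial.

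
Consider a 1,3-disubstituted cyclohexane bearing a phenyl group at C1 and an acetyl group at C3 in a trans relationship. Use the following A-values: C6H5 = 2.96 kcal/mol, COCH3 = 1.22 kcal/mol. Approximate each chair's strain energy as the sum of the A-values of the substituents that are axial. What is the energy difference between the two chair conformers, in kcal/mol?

1.74 kcal/mol

C1 and C3 have the same parity, so for the trans isomer the two substituents are one axial and one equatorial in each chair.
Chair I (phenyl axial, acetyl equatorial): E = 2.96 kcal/mol.
Chair II (phenyl equatorial, acetyl axial): E = 1.22 kcal/mol.
ΔE = 2.96 − 1.22 = 1.74 kcal/mol; chair II is more stable.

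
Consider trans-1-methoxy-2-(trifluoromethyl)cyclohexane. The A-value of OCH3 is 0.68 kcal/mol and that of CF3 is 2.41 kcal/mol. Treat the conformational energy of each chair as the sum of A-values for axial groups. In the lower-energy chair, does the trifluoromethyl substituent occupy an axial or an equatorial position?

C1 and C2 have opposite parity, so for the trans isomer the two substituents are e,e in one chair and a,a in the other.
Chair I (methoxy axial, trifluoromethyl axial): E = 3.09 kcal/mol.
Chair II (methoxy equatorial, trifluoromethyl equatorial): E = 0.00 kcal/mol.
Chair II is the more stable (lower-energy) conformer, and in that chair the trifluoromethyl group is equatorial.

equatorial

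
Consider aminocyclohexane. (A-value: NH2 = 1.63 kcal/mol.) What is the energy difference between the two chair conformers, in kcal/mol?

A monosubstituted cyclohexane has one chair with the amino group axial (E = A = 1.63 kcal/mol) and one with it equatorial (E = 0).
ΔE = 1.63 − 0 = 1.63 kcal/mol.

1.63 kcal/mol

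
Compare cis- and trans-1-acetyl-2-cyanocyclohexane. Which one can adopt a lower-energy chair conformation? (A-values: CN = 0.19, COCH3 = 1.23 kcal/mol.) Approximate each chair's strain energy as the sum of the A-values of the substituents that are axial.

trans

At 1,2 positions (parity opposite): cis → (a,e or e,a); trans → (e,e or a,a).
Best chair for cis: E = 0.19 kcal/mol; best chair for trans: E = 0.00 kcal/mol.
The trans isomer is lower by 0.19 kcal/mol.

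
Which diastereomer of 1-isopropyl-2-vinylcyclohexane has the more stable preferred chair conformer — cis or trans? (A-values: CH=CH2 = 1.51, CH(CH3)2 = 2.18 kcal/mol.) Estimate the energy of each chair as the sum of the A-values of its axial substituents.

At 1,2 positions (parity opposite): cis → (a,e or e,a); trans → (e,e or a,a).
Best chair for cis: E = 1.51 kcal/mol; best chair for trans: E = 0.00 kcal/mol.
The trans isomer is lower by 1.51 kcal/mol.

trans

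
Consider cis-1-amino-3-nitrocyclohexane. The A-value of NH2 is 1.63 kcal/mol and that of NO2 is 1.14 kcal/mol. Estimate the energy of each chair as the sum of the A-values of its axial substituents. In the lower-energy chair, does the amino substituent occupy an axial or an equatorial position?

C1 and C3 have the same parity, so for the cis isomer the two substituents are e,e in one chair and a,a in the other.
Chair I (amino axial, nitro axial): E = 2.77 kcal/mol.
Chair II (amino equatorial, nitro equatorial): E = 0.00 kcal/mol.
Chair II is the more stable (lower-energy) conformer, and in that chair the amino group is equatorial.

equatorial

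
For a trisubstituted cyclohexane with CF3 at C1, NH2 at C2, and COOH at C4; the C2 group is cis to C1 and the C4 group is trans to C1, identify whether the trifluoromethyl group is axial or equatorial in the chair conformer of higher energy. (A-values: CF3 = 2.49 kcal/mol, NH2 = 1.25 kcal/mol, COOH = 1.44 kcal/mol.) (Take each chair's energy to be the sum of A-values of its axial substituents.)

axial

Chair I (trifluoromethyl axial, amino equatorial, carboxyl axial): E = 3.93 kcal/mol.
Chair II (trifluoromethyl equatorial, amino axial, carboxyl equatorial): E = 1.25 kcal/mol.
Chair I is the less stable (higher-energy) conformer, and in that chair the trifluoromethyl group is axial.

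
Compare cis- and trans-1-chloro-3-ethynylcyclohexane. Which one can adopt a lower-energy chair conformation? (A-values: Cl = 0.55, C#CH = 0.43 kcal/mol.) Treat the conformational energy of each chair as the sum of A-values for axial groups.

At 1,3 positions (parity same): cis → (e,e or a,a); trans → (a,e or e,a).
Best chair for cis: E = 0.00 kcal/mol; best chair for trans: E = 0.43 kcal/mol.
The cis isomer is lower by 0.43 kcal/mol.

cis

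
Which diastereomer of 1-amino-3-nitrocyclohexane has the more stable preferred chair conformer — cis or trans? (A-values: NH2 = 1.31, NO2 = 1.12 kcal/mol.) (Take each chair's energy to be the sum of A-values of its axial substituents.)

At 1,3 positions (parity same): cis → (e,e or a,a); trans → (a,e or e,a).
Best chair for cis: E = 0.00 kcal/mol; best chair for trans: E = 1.12 kcal/mol.
The cis isomer is lower by 1.12 kcal/mol.

cis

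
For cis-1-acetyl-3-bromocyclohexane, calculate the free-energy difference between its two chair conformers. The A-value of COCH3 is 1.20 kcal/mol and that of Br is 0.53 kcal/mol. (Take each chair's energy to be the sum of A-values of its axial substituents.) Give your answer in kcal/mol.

C1 and C3 have the same parity, so for the cis isomer the two substituents are e,e in one chair and a,a in the other.
Chair I (acetyl axial, bromo axial): E = 1.73 kcal/mol.
Chair II (acetyl equatorial, bromo equatorial): E = 0.00 kcal/mol.
ΔE = 1.73 − 0.00 = 1.73 kcal/mol; chair II is more stable.

1.73 kcal/mol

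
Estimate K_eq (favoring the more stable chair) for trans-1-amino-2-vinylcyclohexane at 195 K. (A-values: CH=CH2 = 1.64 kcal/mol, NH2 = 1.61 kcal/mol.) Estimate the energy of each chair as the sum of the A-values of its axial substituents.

K ≈ 4393

C1 and C2 have opposite parity, so for the trans isomer the two substituents are e,e in one chair and a,a in the other.
Chair I (vinyl axial, amino axial): E = 3.25 kcal/mol; chair II (vinyl equatorial, amino equatorial): E = 0.00 kcal/mol.
ΔG = 3.25 kcal/mol between the two chairs.
K = exp(ΔG/RT) with R = 1.987×10⁻³ kcal mol⁻¹ K⁻¹ and T = 195 K gives K ≈ 4.39e+03.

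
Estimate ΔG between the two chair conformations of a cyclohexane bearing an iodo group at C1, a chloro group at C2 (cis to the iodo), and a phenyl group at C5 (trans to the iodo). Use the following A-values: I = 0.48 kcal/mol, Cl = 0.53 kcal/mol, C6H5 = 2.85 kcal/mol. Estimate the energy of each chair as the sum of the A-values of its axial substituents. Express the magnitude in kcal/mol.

2.90 kcal/mol

Chair I (iodo axial, chloro equatorial, phenyl equatorial): E = 0.48 kcal/mol.
Chair II (iodo equatorial, chloro axial, phenyl axial): E = 3.38 kcal/mol.
ΔE = 3.38 − 0.48 = 2.90 kcal/mol; chair I is more stable.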